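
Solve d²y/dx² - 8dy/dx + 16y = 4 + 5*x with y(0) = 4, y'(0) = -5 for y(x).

y = 13/32 + 5*x/16 + 115*exp(4*x)/32 - 315*x*exp(4*x)/16

Characteristic equation r² - 8r + 16 = 0 has discriminant (-8)² - 4·(16) = 0, so r = 4 is a repeated root.
Hence y_h = (C1 + C2*x)*exp(4*x).
For the particular solution try y_p = A0 + A1*x. Substituting and matching coefficients of each power of x gives A0 = 13/32, A1 = 5/16, so y_p = 13/32 + 5*x/16.
General solution: y = 13/32 + 5*x/16 + C1*exp(4*x) + C2*x*exp(4*x).
Apply the initial conditions: y(0) = 13/32 + C1 = 4 and y'(0) = 5/16 + C2 + 4*C1 = -5. Solving gives C1 = 115/32, C2 = -315/16.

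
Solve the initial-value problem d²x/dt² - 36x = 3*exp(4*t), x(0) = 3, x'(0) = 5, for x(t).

Characteristic equation r² - 36 = 0 factors as (r + 6)(r - 6) = 0, so r = -6, 6.
Hence x_h = C1*exp(-6*t) + C2*exp(6*t).
Try x_p = A*exp(4*t). Substituting into the equation and dividing by exp(4*t) gives A = -3/20, so x_p = -3*exp(4*t)/20.
General solution: x = -3*exp(4*t)/20 + C1*exp(-6*t) + C2*exp(6*t).
Apply the initial conditions: x(0) = -3/20 + C1 + C2 = 3 and x'(0) = -3/5 - 6*C1 + 6*C2 = 5. Solving gives C1 = 133/120, C2 = 49/24.

x = -3*exp(4*t)/20 + 49*exp(6*t)/24 + 133*exp(-6*t)/120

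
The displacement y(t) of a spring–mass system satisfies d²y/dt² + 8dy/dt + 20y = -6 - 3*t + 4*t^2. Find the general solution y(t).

Characteristic equation r² + 8r + 20 = 0 has discriminant (8)² - 4·(20) = -16 < 0, so r = -4 ± 2i.
Hence y_h = C1*cos(2*t)*exp(-4*t) + C2*exp(-4*t)*sin(2*t).
For the particular solution try y_p = A0 + A1*t + A2*t^2. Substituting and matching coefficients of each power of t gives A0 = -49/250, A1 = -31/100, A2 = 1/5, so y_p = -49/250 - 31*t/100 + t^2/5.

y = -49/250 - 31*t/100 + t**2/5 + C1*cos(2*t)*exp(-4*t) + C2*exp(-4*t)*sin(2*t)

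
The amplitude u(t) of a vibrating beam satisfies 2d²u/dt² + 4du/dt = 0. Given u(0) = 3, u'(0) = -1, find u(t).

u = 5/2 + exp(-2*t)/2

Divide through by 2: u'' + 2u' = 0.
Characteristic equation r² + 2r = 0 factors as (r + 2)r = 0, so r = -2, 0.
Hence u_h = C1*exp(-2*t) + C2.
Apply the initial conditions: u(0) = C1 + C2 = 3 and u'(0) = -2*C1 = -1. Solving gives C1 = 1/2, C2 = 5/2.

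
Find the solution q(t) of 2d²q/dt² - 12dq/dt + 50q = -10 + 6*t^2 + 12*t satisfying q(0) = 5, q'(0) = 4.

Divide through by 2: q'' - 6q' + 25q = -5 + 3*t^2 + 6*t.
Characteristic equation r² - 6r + 25 = 0 has discriminant (-6)² - 4·(25) = -64 < 0, so r = 3 ± 4i.
Hence q_h = C1*cos(4*t)*exp(3*t) + C2*exp(3*t)*sin(4*t).
For the particular solution try q_p = A0 + A1*t + A2*t^2. Substituting and matching coefficients of each power of t gives A0 = -48*2**(39/59)*3**(56/59)*5**(19/177)*7**(170/177)/12005, A1 = 186/625, A2 = 3/25, so q_p = -2159/15625 + 3*t^2/25 + 186*t/625.
General solution: q = -2159/15625 + 3*t^2/25 + 186*t/625 + C1*cos(4*t)*exp(3*t) + C2*exp(3*t)*sin(4*t).
Apply the initial conditions: q(0) = -2159/15625 + C1 = 5 and q'(0) = 186/625 + 3*C1 + 4*C2 = 4. Solving gives C1 = 80284/15625, C2 = -91501/31250.

q = -2159/15625 + 3*t**2/25 + 186*t/625 - 91501*exp(3*t)*sin(4*t)/31250 + 80284*cos(4*t)*exp(3*t)/15625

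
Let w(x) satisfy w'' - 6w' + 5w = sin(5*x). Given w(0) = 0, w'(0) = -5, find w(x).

Characteristic equation r² - 6r + 5 = 0 factors as (r - 5)(r - 1) = 0, so r = 5, 1.
Hence w_h = C1*exp(5*x) + C2*exp(x).
Try w_p = A*cos(5*x) + B*sin(5*x). Substituting and equating the coefficients of cos(5x) and sin(5x) gives A = 3/130, B = -1/65, so w_p = -sin(5*x)/65 + 3*cos(5*x)/130.
General solution: w = -sin(5*x)/65 + 3*cos(5*x)/130 + C1*exp(5*x) + C2*exp(x).
Apply the initial conditions: w(0) = 3/130 + C1 + C2 = 0 and w'(0) = -1/13 + C2 + 5*C1 = -5. Solving gives C1 = -49/40, C2 = 125/104.

w = -49*exp(5*x)/40 - sin(5*x)/65 + 3*cos(5*x)/130 + 125*exp(x)/104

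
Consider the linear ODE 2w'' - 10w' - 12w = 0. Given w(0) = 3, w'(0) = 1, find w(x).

Divide through by 2: w'' - 5w' - 6w = 0.
Characteristic equation r² - 5r - 6 = 0 factors as (r - 6)(r + 1) = 0, so r = 6, -1.
Hence w_h = C1*exp(6*x) + C2*exp(-x).
Apply the initial conditions: w(0) = C1 + C2 = 3 and w'(0) = -C2 + 6*C1 = 1. Solving gives C1 = 4/7, C2 = 17/7.

w = 4*exp(6*x)/7 + 17*exp(-x)/7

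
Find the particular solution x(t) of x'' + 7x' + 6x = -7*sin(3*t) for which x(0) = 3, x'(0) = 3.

Characteristic equation r² + 7r + 6 = 0 factors as (r + 6)(r + 1) = 0, so r = -6, -1.
Hence x_h = C1*exp(-6*t) + C2*exp(-t).
Try x_p = A*cos(3*t) + B*sin(3*t). Substituting and equating the coefficients of cos(3t) and sin(3t) gives A = 49/150, B = 7/150, so x_p = 7*sin(3*t)/150 + 49*cos(3*t)/150.
General solution: x = 7*sin(3*t)/150 + 49*cos(3*t)/150 + C1*exp(-6*t) + C2*exp(-t).
Apply the initial conditions: x(0) = 49/150 + C1 + C2 = 3 and x'(0) = 7/50 - C2 - 6*C1 = 3. Solving gives C1 = -83/75, C2 = 189/50.

x = -83*exp(-6*t)/75 + 7*sin(3*t)/150 + 49*cos(3*t)/150 + 189*exp(-t)/50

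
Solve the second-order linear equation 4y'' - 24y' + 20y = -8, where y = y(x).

Divide through by 4: y'' - 6y' + 5y = -2.
Characteristic equation r² - 6r + 5 = 0 factors as (r - 5)(r - 1) = 0, so r = 5, 1.
Hence y_h = C1*exp(5*x) + C2*exp(x).
For the particular solution try y_p = A0. Substituting and matching coefficients of each power of x gives A0 = -2/5, so y_p = -2/5.

y = -2/5 + C1*exp(5*x) + C2*exp(x)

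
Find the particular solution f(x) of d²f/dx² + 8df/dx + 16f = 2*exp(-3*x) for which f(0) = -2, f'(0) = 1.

Characteristic equation r² + 8r + 16 = 0 has discriminant (8)² - 4·(16) = 0, so r = -4 is a repeated root.
Hence f_h = (C1 + C2*x)*exp(-4*x).
Try f_p = A*exp(-3*x). Substituting into the equation and dividing by exp(-3*x) gives A = 2, so f_p = 2*exp(-3*x).
General solution: f = 2*exp(-3*x) + C1*exp(-4*x) + C2*x*exp(-4*x).
Apply the initial conditions: f(0) = 2 + C1 = -2 and f'(0) = -6 + C2 - 4*C1 = 1. Solving gives C1 = -4, C2 = -9.

f = -4*exp(-4*x) + 2*exp(-3*x) - 9*x*exp(-4*x)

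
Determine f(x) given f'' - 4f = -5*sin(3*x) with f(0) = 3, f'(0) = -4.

f = 5*sin(3*x)/13 + 11*exp(2*x)/52 + 145*exp(-2*x)/52

Characteristic equation r² - 4 = 0 factors as (r - 2)(r + 2) = 0, so r = 2, -2.
Hence f_h = C1*exp(2*x) + C2*exp(-2*x).
Try f_p = A*cos(3*x) + B*sin(3*x). Substituting and equating the coefficients of cos(3x) and sin(3x) gives A = 0, B = 5/13, so f_p = 5*sin(3*x)/13.
General solution: f = 5*sin(3*x)/13 + C1*exp(2*x) + C2*exp(-2*x).
Apply the initial conditions: f(0) = C1 + C2 = 3 and f'(0) = 15/13 - 2*C2 + 2*C1 = -4. Solving gives C1 = 11/52, C2 = 145/52.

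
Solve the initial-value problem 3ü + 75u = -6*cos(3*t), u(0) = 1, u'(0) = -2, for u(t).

Divide through by 3: u'' + 25u = -2*cos(3*t).
Characteristic equation r² + 25 = 0 has discriminant (0)² - 4·(25) = -100 < 0, so r = ± 5i.
Hence u_h = C1*cos(5*t) + C2*sin(5*t).
Try u_p = A*cos(3*t) + B*sin(3*t). Substituting and equating the coefficients of cos(3t) and sin(3t) gives A = -1/8, B = 0, so u_p = -cos(3*t)/8.
General solution: u = -cos(3*t)/8 + C1*cos(5*t) + C2*sin(5*t).
Apply the initial conditions: u(0) = -1/8 + C1 = 1 and u'(0) = 5*C2 = -2. Solving gives C1 = 9/8, C2 = -2/5.

u = -2*sin(5*t)/5 - cos(3*t)/8 + 9*cos(5*t)/8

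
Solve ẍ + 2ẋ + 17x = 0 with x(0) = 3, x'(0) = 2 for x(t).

Characteristic equation r² + 2r + 17 = 0 has discriminant (2)² - 4·(17) = -64 < 0, so r = -1 ± 4i.
Hence x_h = C1*cos(4*t)*exp(-t) + C2*exp(-t)*sin(4*t).
Apply the initial conditions: x(0) = C1 = 3 and x'(0) = -C1 + 4*C2 = 2. Solving gives C1 = 3, C2 = 5/4.

x = 3*cos(4*t)*exp(-t) + 5*exp(-t)*sin(4*t)/4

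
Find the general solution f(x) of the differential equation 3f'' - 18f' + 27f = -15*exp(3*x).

f = C1*exp(3*x) - 5*x**2*exp(3*x)/2 + C2*x*exp(3*x)

Divide through by 3: f'' - 6f' + 9f = -5*exp(3*x).
Characteristic equation r² - 6r + 9 = 0 has discriminant (-6)² - 4·(9) = 0, so r = 3 is a repeated root.
Hence f_h = (C1 + C2*x)*exp(3*x).
Since exp(3*x) solves the homogeneous equation (r = 3 is a root of multiplicity 2), multiply the trial by x^2. Try f_p = A*x^2*exp(3*x). Substituting into the equation and dividing by exp(3*x) gives A = -5/2, so f_p = -5*x^2*exp(3*x)/2.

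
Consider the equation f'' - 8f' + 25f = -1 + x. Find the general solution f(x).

Characteristic equation r² - 8r + 25 = 0 has discriminant (-8)² - 4·(25) = -36 < 0, so r = 4 ± 3i.
Hence f_h = C1*cos(3*x)*exp(4*x) + C2*exp(4*x)*sin(3*x).
For the particular solution try f_p = A0 + A1*x. Substituting and matching coefficients of each power of x gives A0 = -17/625, A1 = 1/25, so f_p = -17/625 + x/25.

f = -17/625 + x/25 + C1*cos(3*x)*exp(4*x) + C2*exp(4*x)*sin(3*x)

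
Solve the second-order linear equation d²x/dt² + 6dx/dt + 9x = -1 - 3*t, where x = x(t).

x = 1/9 - t/3 + C1*exp(-3*t) + C2*t*exp(-3*t)

Characteristic equation r² + 6r + 9 = 0 has discriminant (6)² - 4·(9) = 0, so r = -3 is a repeated root.
Hence x_h = (C1 + C2*t)*exp(-3*t).
For the particular solution try x_p = A0 + A1*t. Substituting and matching coefficients of each power of t gives A0 = 1/9, A1 = -1/3, so x_p = 1/9 - t/3.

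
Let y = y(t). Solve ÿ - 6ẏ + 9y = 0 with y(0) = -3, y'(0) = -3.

y = -3*exp(3*t) + 6*t*exp(3*t)

Characteristic equation r² - 6r + 9 = 0 has discriminant (-6)² - 4·(9) = 0, so r = 3 is a repeated root.
Hence y_h = (C1 + C2*t)*exp(3*t).
Apply the initial conditions: y(0) = C1 = -3 and y'(0) = C2 + 3*C1 = -3. Solving gives C1 = -3, C2 = 6.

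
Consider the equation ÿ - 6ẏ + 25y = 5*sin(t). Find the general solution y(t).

Characteristic equation r² - 6r + 25 = 0 has discriminant (-6)² - 4·(25) = -64 < 0, so r = 3 ± 4i.
Hence y_h = C1*cos(4*t)*exp(3*t) + C2*exp(3*t)*sin(4*t).
Try y_p = A*cos(t) + B*sin(t). Substituting and equating the coefficients of cos(t) and sin(t) gives A = 5/102, B = 10/51, so y_p = 5*cos(t)/102 + 10*sin(t)/51.

y = 5*cos(t)/102 + 10*sin(t)/51 + C1*cos(4*t)*exp(3*t) + C2*exp(3*t)*sin(4*t)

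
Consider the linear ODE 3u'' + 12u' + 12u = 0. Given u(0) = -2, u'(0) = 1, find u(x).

Divide through by 3: u'' + 4u' + 4u = 0.
Characteristic equation r² + 4r + 4 = 0 has discriminant (4)² - 4·(4) = 0, so r = -2 is a repeated root.
Hence u_h = (C1 + C2*x)*exp(-2*x).
Apply the initial conditions: u(0) = C1 = -2 and u'(0) = C2 - 2*C1 = 1. Solving gives C1 = -2, C2 = -3.

u = -2*exp(-2*x) - 3*x*exp(-2*x)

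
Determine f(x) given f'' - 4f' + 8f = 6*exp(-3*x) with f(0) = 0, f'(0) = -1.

Characteristic equation r² - 4r + 8 = 0 has discriminant (-4)² - 4·(8) = -16 < 0, so r = 2 ± 2i.
Hence f_h = C1*cos(2*x)*exp(2*x) + C2*exp(2*x)*sin(2*x).
Try f_p = A*exp(-3*x). Substituting into the equation and dividing by exp(-3*x) gives A = 6/29, so f_p = 6*exp(-3*x)/29.
General solution: f = 6*exp(-3*x)/29 + C1*cos(2*x)*exp(2*x) + C2*exp(2*x)*sin(2*x).
Apply the initial conditions: f(0) = 6/29 + C1 = 0 and f'(0) = -18/29 + 2*C1 + 2*C2 = -1. Solving gives C1 = -6/29, C2 = 1/58.

f = 6*exp(-3*x)/29 - 6*cos(2*x)*exp(2*x)/29 + exp(2*x)*sin(2*x)/58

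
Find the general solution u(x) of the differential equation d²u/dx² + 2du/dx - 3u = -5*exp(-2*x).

u = 5*exp(-2*x)/3 + C1*exp(-3*x) + C2*exp(x)

Characteristic equation r² + 2r - 3 = 0 factors as (r + 3)(r - 1) = 0, so r = -3, 1.
Hence u_h = C1*exp(-3*x) + C2*exp(x).
Try u_p = A*exp(-2*x). Substituting into the equation and dividing by exp(-2*x) gives A = 5/3, so u_p = 5*exp(-2*x)/3.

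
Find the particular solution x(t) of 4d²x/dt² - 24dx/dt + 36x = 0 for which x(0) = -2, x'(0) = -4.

x = -2*exp(3*t) + 2*t*exp(3*t)

Divide through by 4: x'' - 6x' + 9x = 0.
Characteristic equation r² - 6r + 9 = 0 has discriminant (-6)² - 4·(9) = 0, so r = 3 is a repeated root.
Hence x_h = (C1 + C2*t)*exp(3*t).
Apply the initial conditions: x(0) = C1 = -2 and x'(0) = C2 + 3*C1 = -4. Solving gives C1 = -2, C2 = 2.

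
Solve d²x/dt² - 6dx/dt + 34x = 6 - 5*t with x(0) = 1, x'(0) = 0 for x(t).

x = 87/578 - 5*t/34 - 694*exp(3*t)*sin(5*t)/1445 + 491*cos(5*t)*exp(3*t)/578

Characteristic equation r² - 6r + 34 = 0 has discriminant (-6)² - 4·(34) = -100 < 0, so r = 3 ± 5i.
Hence x_h = C1*cos(5*t)*exp(3*t) + C2*exp(3*t)*sin(5*t).
For the particular solution try x_p = A0 + A1*t. Substituting and matching coefficients of each power of t gives A0 = 87/578, A1 = -5/34, so x_p = 87/578 - 5*t/34.
General solution: x = 87/578 - 5*t/34 + C1*cos(5*t)*exp(3*t) + C2*exp(3*t)*sin(5*t).
Apply the initial conditions: x(0) = 87/578 + C1 = 1 and x'(0) = -5/34 + 3*C1 + 5*C2 = 0. Solving gives C1 = 491/578, C2 = -694/1445.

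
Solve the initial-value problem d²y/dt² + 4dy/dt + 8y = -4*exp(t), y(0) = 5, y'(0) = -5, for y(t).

Characteristic equation r² + 4r + 8 = 0 has discriminant (4)² - 4·(8) = -16 < 0, so r = -2 ± 2i.
Hence y_h = C1*cos(2*t)*exp(-2*t) + C2*exp(-2*t)*sin(2*t).
Try y_p = A*exp(t). Substituting into the equation and dividing by exp(t) gives A = -4/13, so y_p = -4*exp(t)/13.
General solution: y = -4*exp(t)/13 + C1*cos(2*t)*exp(-2*t) + C2*exp(-2*t)*sin(2*t).
Apply the initial conditions: y(0) = -4/13 + C1 = 5 and y'(0) = -4/13 - 2*C1 + 2*C2 = -5. Solving gives C1 = 69/13, C2 = 77/26.

y = -4*exp(t)/13 + 69*cos(2*t)*exp(-2*t)/13 + 77*exp(-2*t)*sin(2*t)/26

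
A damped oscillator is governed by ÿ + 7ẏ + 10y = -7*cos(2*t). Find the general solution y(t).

y = -49*sin(2*t)/116 - 21*cos(2*t)/116 + C1*exp(-2*t) + C2*exp(-5*t)

Characteristic equation r² + 7r + 10 = 0 factors as (r + 2)(r + 5) = 0, so r = -2, -5.
Hence y_h = C1*exp(-2*t) + C2*exp(-5*t).
Try y_p = A*cos(2*t) + B*sin(2*t). Substituting and equating the coefficients of cos(2t) and sin(2t) gives A = -21/116, B = -49/116, so y_p = -49*sin(2*t)/116 - 21*cos(2*t)/116.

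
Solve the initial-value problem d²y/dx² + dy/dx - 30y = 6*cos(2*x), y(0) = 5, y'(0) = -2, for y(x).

y = -51*cos(2*x)/290 + 3*sin(2*x)/290 + 279*exp(-6*x)/110 + 842*exp(5*x)/319

Characteristic equation r² + r - 30 = 0 factors as (r - 5)(r + 6) = 0, so r = 5, -6.
Hence y_h = C1*exp(5*x) + C2*exp(-6*x).
Try y_p = A*cos(2*x) + B*sin(2*x). Substituting and equating the coefficients of cos(2x) and sin(2x) gives A = -51/290, B = 3/290, so y_p = -51*cos(2*x)/290 + 3*sin(2*x)/290.
General solution: y = -51*cos(2*x)/290 + 3*sin(2*x)/290 + C1*exp(5*x) + C2*exp(-6*x).
Apply the initial conditions: y(0) = -51/290 + C1 + C2 = 5 and y'(0) = 3/145 - 6*C2 + 5*C1 = -2. Solving gives C1 = 842/319, C2 = 279/110.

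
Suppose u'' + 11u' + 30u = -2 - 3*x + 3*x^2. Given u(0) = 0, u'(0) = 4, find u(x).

u = -11/1125 - 38*exp(-6*x)/9 - 13*x/75 + x**2/10 + 529*exp(-5*x)/125

Characteristic equation r² + 11r + 30 = 0 factors as (r + 6)(r + 5) = 0, so r = -6, -5.
Hence u_h = C1*exp(-6*x) + C2*exp(-5*x).
For the particular solution try u_p = A0 + A1*x + A2*x^2. Substituting and matching coefficients of each power of x gives A0 = -11/1125, A1 = -13/75, A2 = 1/10, so u_p = -11/1125 - 13*x/75 + x^2/10.
General solution: u = -11/1125 - 13*x/75 + x^2/10 + C1*exp(-6*x) + C2*exp(-5*x).
Apply the initial conditions: u(0) = -11/1125 + C1 + C2 = 0 and u'(0) = -13/75 - 6*C1 - 5*C2 = 4. Solving gives C1 = -38/9, C2 = 529/125.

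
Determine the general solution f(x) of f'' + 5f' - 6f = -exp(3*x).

Characteristic equation r² + 5r - 6 = 0 factors as (r + 6)(r - 1) = 0, so r = -6, 1.
Hence f_h = C1*exp(-6*x) + C2*exp(x).
Try f_p = A*exp(3*x). Substituting into the equation and dividing by exp(3*x) gives A = -1/18, so f_p = -exp(3*x)/18.

f = -exp(3*x)/18 + C1*exp(-6*x) + C2*exp(x)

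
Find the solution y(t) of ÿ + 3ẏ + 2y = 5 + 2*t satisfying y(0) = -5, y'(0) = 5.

Characteristic equation r² + 3r + 2 = 0 factors as (r + 1)(r + 2) = 0, so r = -1, -2.
Hence y_h = C1*exp(-t) + C2*exp(-2*t).
For the particular solution try y_p = A0 + A1*t. Substituting and matching coefficients of each power of t gives A0 = 1, A1 = 1, so y_p = 1 + t.
General solution: y = 1 + t + C1*exp(-t) + C2*exp(-2*t).
Apply the initial conditions: y(0) = 1 + C1 + C2 = -5 and y'(0) = 1 - C1 - 2*C2 = 5. Solving gives C1 = -8, C2 = 2.

y = 1 + t - 8*exp(-t) + 2*exp(-2*t)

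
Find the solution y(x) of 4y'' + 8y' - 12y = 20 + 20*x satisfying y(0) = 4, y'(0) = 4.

Divide through by 4: y'' + 2y' - 3y = 5 + 5*x.
Characteristic equation r² + 2r - 3 = 0 factors as (r + 3)(r - 1) = 0, so r = -3, 1.
Hence y_h = C1*exp(-3*x) + C2*exp(x).
For the particular solution try y_p = A0 + A1*x. Substituting and matching coefficients of each power of x gives A0 = -25/9, A1 = -5/3, so y_p = -25/9 - 5*x/3.
General solution: y = -25/9 - 5*x/3 + C1*exp(-3*x) + C2*exp(x).
Apply the initial conditions: y(0) = -25/9 + C1 + C2 = 4 and y'(0) = -5/3 + C2 - 3*C1 = 4. Solving gives C1 = 5/18, C2 = 13/2.

y = -25/9 - 5*x/3 + 5*exp(-3*x)/18 + 13*exp(x)/2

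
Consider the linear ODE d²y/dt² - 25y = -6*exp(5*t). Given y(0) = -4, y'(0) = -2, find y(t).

y = -107*exp(5*t)/50 - 93*exp(-5*t)/50 - 3*t*exp(5*t)/5

Characteristic equation r² - 25 = 0 factors as (r - 5)(r + 5) = 0, so r = 5, -5.
Hence y_h = C1*exp(5*t) + C2*exp(-5*t).
Since exp(5*t) solves the homogeneous equation (r = 5 is a root of multiplicity 1), multiply the trial by t. Try y_p = A*t*exp(5*t). Substituting into the equation and dividing by exp(5*t) gives A = -3/5, so y_p = -3*t*exp(5*t)/5.
General solution: y = C1*exp(5*t) + C2*exp(-5*t) - 3*t*exp(5*t)/5.
Apply the initial conditions: y(0) = C1 + C2 = -4 and y'(0) = -3/5 - 5*C2 + 5*C1 = -2. Solving gives C1 = -107/50, C2 = -93/50.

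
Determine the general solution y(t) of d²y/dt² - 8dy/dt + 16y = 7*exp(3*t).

Characteristic equation r² - 8r + 16 = 0 has discriminant (-8)² - 4·(16) = 0, so r = 4 is a repeated root.
Hence y_h = (C1 + C2*t)*exp(4*t).
Try y_p = A*exp(3*t). Substituting into the equation and dividing by exp(3*t) gives A = 7, so y_p = 7*exp(3*t).

y = 7*exp(3*t) + C1*exp(4*t) + C2*t*exp(4*t)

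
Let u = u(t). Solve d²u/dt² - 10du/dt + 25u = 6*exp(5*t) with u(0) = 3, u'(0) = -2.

Characteristic equation r² - 10r + 25 = 0 has discriminant (-10)² - 4·(25) = 0, so r = 5 is a repeated root.
Hence u_h = (C1 + C2*t)*exp(5*t).
Since exp(5*t) solves the homogeneous equation (r = 5 is a root of multiplicity 2), multiply the trial by t^2. Try u_p = A*t^2*exp(5*t). Substituting into the equation and dividing by exp(5*t) gives A = 3, so u_p = 3*t^2*exp(5*t).
General solution: u = C1*exp(5*t) + 3*t^2*exp(5*t) + C2*t*exp(5*t).
Apply the initial conditions: u(0) = C1 = 3 and u'(0) = C2 + 5*C1 = -2. Solving gives C1 = 3, C2 = -17.

u = 3*exp(5*t) - 17*t*exp(5*t) + 3*t**2*exp(5*t)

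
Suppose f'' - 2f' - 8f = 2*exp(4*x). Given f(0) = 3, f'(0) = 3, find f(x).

f = 13*exp(4*x)/9 + 14*exp(-2*x)/9 + x*exp(4*x)/3

Characteristic equation r² - 2r - 8 = 0 factors as (r + 2)(r - 4) = 0, so r = -2, 4.
Hence f_h = C1*exp(-2*x) + C2*exp(4*x).
Since exp(4*x) solves the homogeneous equation (r = 4 is a root of multiplicity 1), multiply the trial by x. Try f_p = A*x*exp(4*x). Substituting into the equation and dividing by exp(4*x) gives A = 1/3, so f_p = x*exp(4*x)/3.
General solution: f = C1*exp(-2*x) + C2*exp(4*x) + x*exp(4*x)/3.
Apply the initial conditions: f(0) = C1 + C2 = 3 and f'(0) = 1/3 - 2*C1 + 4*C2 = 3. Solving gives C1 = 14/9, C2 = 13/9.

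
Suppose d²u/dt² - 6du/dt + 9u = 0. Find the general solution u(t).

u = C1*exp(3*t) + C2*t*exp(3*t)

Characteristic equation r² - 6r + 9 = 0 has discriminant (-6)² - 4·(9) = 0, so r = 3 is a repeated root.
Hence u_h = (C1 + C2*t)*exp(3*t).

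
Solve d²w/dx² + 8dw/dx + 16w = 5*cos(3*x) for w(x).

w = 7*cos(3*x)/125 + 24*sin(3*x)/125 + C1*exp(-4*x) + C2*x*exp(-4*x)

Characteristic equation r² + 8r + 16 = 0 has discriminant (8)² - 4·(16) = 0, so r = -4 is a repeated root.
Hence w_h = (C1 + C2*x)*exp(-4*x).
Try w_p = A*cos(3*x) + B*sin(3*x). Substituting and equating the coefficients of cos(3x) and sin(3x) gives A = 7/125, B = 24/125, so w_p = 7*cos(3*x)/125 + 24*sin(3*x)/125.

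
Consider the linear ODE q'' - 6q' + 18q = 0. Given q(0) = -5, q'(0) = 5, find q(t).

Characteristic equation r² - 6r + 18 = 0 has discriminant (-6)² - 4·(18) = -36 < 0, so r = 3 ± 3i.
Hence q_h = C1*cos(3*t)*exp(3*t) + C2*exp(3*t)*sin(3*t).
Apply the initial conditions: q(0) = C1 = -5 and q'(0) = 3*C1 + 3*C2 = 5. Solving gives C1 = -5, C2 = 20/3.

q = -5*cos(3*t)*exp(3*t) + 20*exp(3*t)*sin(3*t)/3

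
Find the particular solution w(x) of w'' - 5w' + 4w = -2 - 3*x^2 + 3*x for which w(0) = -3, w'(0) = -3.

w = -49/32 - 13*exp(4*x)/96 - 9*x/8 - 4*exp(x)/3 - 3*x**2/4

Characteristic equation r² - 5r + 4 = 0 factors as (r - 4)(r - 1) = 0, so r = 4, 1.
Hence w_h = C1*exp(4*x) + C2*exp(x).
For the particular solution try w_p = A0 + A1*x + A2*x^2. Substituting and matching coefficients of each power of x gives A0 = -49/32, A1 = -9/8, A2 = -3/4, so w_p = -49/32 - 9*x/8 - 3*x^2/4.
General solution: w = -49/32 - 9*x/8 - 3*x^2/4 + C1*exp(4*x) + C2*exp(x).
Apply the initial conditions: w(0) = -49/32 + C1 + C2 = -3 and w'(0) = -9/8 + C2 + 4*C1 = -3. Solving gives C1 = -13/96, C2 = -4/3.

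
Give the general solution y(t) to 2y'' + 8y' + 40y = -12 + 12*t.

Divide through by 2: y'' + 4y' + 20y = -6 + 6*t.
Characteristic equation r² + 4r + 20 = 0 has discriminant (4)² - 4·(20) = -64 < 0, so r = -2 ± 4i.
Hence y_h = C1*cos(4*t)*exp(-2*t) + C2*exp(-2*t)*sin(4*t).
For the particular solution try y_p = A0 + A1*t. Substituting and matching coefficients of each power of t gives A0 = -9/25, A1 = 3/10, so y_p = -9/25 + 3*t/10.

y = -9/25 + 3*t/10 + C1*cos(4*t)*exp(-2*t) + C2*exp(-2*t)*sin(4*t)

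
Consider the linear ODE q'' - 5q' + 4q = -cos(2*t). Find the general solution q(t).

Characteristic equation r² - 5r + 4 = 0 factors as (r - 4)(r - 1) = 0, so r = 4, 1.
Hence q_h = C1*exp(4*t) + C2*exp(t).
Try q_p = A*cos(2*t) + B*sin(2*t). Substituting and equating the coefficients of cos(2t) and sin(2t) gives A = 0, B = 1/10, so q_p = sin(2*t)/10.

q = sin(2*t)/10 + C1*exp(4*t) + C2*exp(t)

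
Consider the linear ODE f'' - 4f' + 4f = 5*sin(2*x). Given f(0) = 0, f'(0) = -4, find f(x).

f = -5*exp(2*x)/8 + 5*cos(2*x)/8 - 11*x*exp(2*x)/4

Characteristic equation r² - 4r + 4 = 0 has discriminant (-4)² - 4·(4) = 0, so r = 2 is a repeated root.
Hence f_h = (C1 + C2*x)*exp(2*x).
Try f_p = A*cos(2*x) + B*sin(2*x). Substituting and equating the coefficients of cos(2x) and sin(2x) gives A = 5/8, B = 0, so f_p = 5*cos(2*x)/8.
General solution: f = 5*cos(2*x)/8 + C1*exp(2*x) + C2*x*exp(2*x).
Apply the initial conditions: f(0) = 5/8 + C1 = 0 and f'(0) = C2 + 2*C1 = -4. Solving gives C1 = -5/8, C2 = -11/4.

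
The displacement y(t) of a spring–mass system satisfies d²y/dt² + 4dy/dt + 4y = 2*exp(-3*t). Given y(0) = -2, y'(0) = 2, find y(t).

y = -4*exp(-2*t) + 2*exp(-3*t)

Characteristic equation r² + 4r + 4 = 0 has discriminant (4)² - 4·(4) = 0, so r = -2 is a repeated root.
Hence y_h = (C1 + C2*t)*exp(-2*t).
Try y_p = A*exp(-3*t). Substituting into the equation and dividing by exp(-3*t) gives A = 2, so y_p = 2*exp(-3*t).
General solution: y = 2*exp(-3*t) + C1*exp(-2*t) + C2*t*exp(-2*t).
Apply the initial conditions: y(0) = 2 + C1 = -2 and y'(0) = -6 + C2 - 2*C1 = 2. Solving gives C1 = -4, C2 = 0.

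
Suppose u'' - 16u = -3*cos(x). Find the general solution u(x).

u = 3*cos(x)/17 + C1*exp(4*x) + C2*exp(-4*x)

Characteristic equation r² - 16 = 0 factors as (r - 4)(r + 4) = 0, so r = 4, -4.
Hence u_h = C1*exp(4*x) + C2*exp(-4*x).
Try u_p = A*cos(x) + B*sin(x). Substituting and equating the coefficients of cos(x) and sin(x) gives A = 3/17, B = 0, so u_p = 3*cos(x)/17.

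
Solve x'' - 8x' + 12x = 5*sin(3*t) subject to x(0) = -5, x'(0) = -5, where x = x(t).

Characteristic equation r² - 8r + 12 = 0 factors as (r - 6)(r - 2) = 0, so r = 6, 2.
Hence x_h = C1*exp(6*t) + C2*exp(2*t).
Try x_p = A*cos(3*t) + B*sin(3*t). Substituting and equating the coefficients of cos(3t) and sin(3t) gives A = 8/39, B = 1/39, so x_p = sin(3*t)/39 + 8*cos(3*t)/39.
General solution: x = sin(3*t)/39 + 8*cos(3*t)/39 + C1*exp(6*t) + C2*exp(2*t).
Apply the initial conditions: x(0) = 8/39 + C1 + C2 = -5 and x'(0) = 1/13 + 2*C2 + 6*C1 = -5. Solving gives C1 = 4/3, C2 = -85/13.

x = -85*exp(2*t)/13 + sin(3*t)/39 + 4*exp(6*t)/3 + 8*cos(3*t)/39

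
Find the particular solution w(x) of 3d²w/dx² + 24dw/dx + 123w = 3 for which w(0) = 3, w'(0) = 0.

Divide through by 3: w'' + 8w' + 41w = 1.
Characteristic equation r² + 8r + 41 = 0 has discriminant (8)² - 4·(41) = -100 < 0, so r = -4 ± 5i.
Hence w_h = C1*cos(5*x)*exp(-4*x) + C2*exp(-4*x)*sin(5*x).
For the particular solution try w_p = A0. Substituting and matching coefficients of each power of x gives A0 = 1/41, so w_p = 1/41.
General solution: w = 1/41 + C1*cos(5*x)*exp(-4*x) + C2*exp(-4*x)*sin(5*x).
Apply the initial conditions: w(0) = 1/41 + C1 = 3 and w'(0) = -4*C1 + 5*C2 = 0. Solving gives C1 = 122/41, C2 = 488/205.

w = 1/41 + 122*cos(5*x)*exp(-4*x)/41 + 488*exp(-4*x)*sin(5*x)/205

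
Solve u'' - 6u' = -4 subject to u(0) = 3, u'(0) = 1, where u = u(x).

u = 53/18 + exp(6*x)/18 + 2*x/3

Characteristic equation r² - 6r = 0 factors as (r - 6)r = 0, so r = 6, 0.
Hence u_h = C1*exp(6*x) + C2.
Since 0 is a characteristic root (multiplicity 1), multiply the polynomial trial by x: try u_p = A0*x. Substituting and matching coefficients of each power of x gives A0 = 2/3, so u_p = 2*x/3.
General solution: u = C2 + 2*x/3 + C1*exp(6*x).
Apply the initial conditions: u(0) = C1 + C2 = 3 and u'(0) = 2/3 + 6*C1 = 1. Solving gives C1 = 1/18, C2 = 53/18.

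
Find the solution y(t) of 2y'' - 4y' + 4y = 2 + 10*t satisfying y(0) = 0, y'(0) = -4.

y = 3 + 5*t/2 - 3*cos(t)*exp(t) - 7*exp(t)*sin(t)/2

Divide through by 2: y'' - 2y' + 2y = 1 + 5*t.
Characteristic equation r² - 2r + 2 = 0 has discriminant (-2)² - 4·(2) = -4 < 0, so r = 1 ± i.
Hence y_h = C1*cos(t)*exp(t) + C2*exp(t)*sin(t).
For the particular solution try y_p = A0 + A1*t. Substituting and matching coefficients of each power of t gives A0 = 3, A1 = 5/2, so y_p = 3 + 5*t/2.
General solution: y = 3 + 5*t/2 + C1*cos(t)*exp(t) + C2*exp(t)*sin(t).
Apply the initial conditions: y(0) = 3 + C1 = 0 and y'(0) = 5/2 + C1 + C2 = -4. Solving gives C1 = -3, C2 = -7/2.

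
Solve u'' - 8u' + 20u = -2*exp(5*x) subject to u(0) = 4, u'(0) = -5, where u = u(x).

Characteristic equation r² - 8r + 20 = 0 has discriminant (-8)² - 4·(20) = -16 < 0, so r = 4 ± 2i.
Hence u_h = C1*cos(2*x)*exp(4*x) + C2*exp(4*x)*sin(2*x).
Try u_p = A*exp(5*x). Substituting into the equation and dividing by exp(5*x) gives A = -2/5, so u_p = -2*exp(5*x)/5.
General solution: u = -2*exp(5*x)/5 + C1*cos(2*x)*exp(4*x) + C2*exp(4*x)*sin(2*x).
Apply the initial conditions: u(0) = -2/5 + C1 = 4 and u'(0) = -2 + 2*C2 + 4*C1 = -5. Solving gives C1 = 22/5, C2 = -103/10.

u = -2*exp(5*x)/5 - 103*exp(4*x)*sin(2*x)/10 + 22*cos(2*x)*exp(4*x)/5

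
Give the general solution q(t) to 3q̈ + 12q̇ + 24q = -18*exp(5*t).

q = -6*exp(5*t)/53 + C1*cos(2*t)*exp(-2*t) + C2*exp(-2*t)*sin(2*t)

Divide through by 3: q'' + 4q' + 8q = -6*exp(5*t).
Characteristic equation r² + 4r + 8 = 0 has discriminant (4)² - 4·(8) = -16 < 0, so r = -2 ± 2i.
Hence q_h = C1*cos(2*t)*exp(-2*t) + C2*exp(-2*t)*sin(2*t).
Try q_p = A*exp(5*t). Substituting into the equation and dividing by exp(5*t) gives A = -6/53, so q_p = -6*exp(5*t)/53.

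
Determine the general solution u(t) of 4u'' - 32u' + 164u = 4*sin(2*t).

Divide through by 4: u'' - 8u' + 41u = sin(2*t).
Characteristic equation r² - 8r + 41 = 0 has discriminant (-8)² - 4·(41) = -100 < 0, so r = 4 ± 5i.
Hence u_h = C1*cos(5*t)*exp(4*t) + C2*exp(4*t)*sin(5*t).
Try u_p = A*cos(2*t) + B*sin(2*t). Substituting and equating the coefficients of cos(2t) and sin(2t) gives A = 16/1625, B = 37/1625, so u_p = 16*cos(2*t)/1625 + 37*sin(2*t)/1625.

u = 16*cos(2*t)/1625 + 37*sin(2*t)/1625 + C1*cos(5*t)*exp(4*t) + C2*exp(4*t)*sin(5*t)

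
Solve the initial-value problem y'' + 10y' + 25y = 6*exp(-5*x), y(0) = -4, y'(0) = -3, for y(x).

y = -4*exp(-5*x) - 23*x*exp(-5*x) + 3*x**2*exp(-5*x)

Characteristic equation r² + 10r + 25 = 0 has discriminant (10)² - 4·(25) = 0, so r = -5 is a repeated root.
Hence y_h = (C1 + C2*x)*exp(-5*x).
Since exp(-5*x) solves the homogeneous equation (r = -5 is a root of multiplicity 2), multiply the trial by x^2. Try y_p = A*x^2*exp(-5*x). Substituting into the equation and dividing by exp(-5*x) gives A = 3, so y_p = 3*x^2*exp(-5*x).
General solution: y = C1*exp(-5*x) + 3*x^2*exp(-5*x) + C2*x*exp(-5*x).
Apply the initial conditions: y(0) = C1 = -4 and y'(0) = C2 - 5*C1 = -3. Solving gives C1 = -4, C2 = -23.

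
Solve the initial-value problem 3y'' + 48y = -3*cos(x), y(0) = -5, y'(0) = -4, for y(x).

y = -sin(4*x) - 74*cos(4*x)/15 - cos(x)/15

Divide through by 3: y'' + 16y = -cos(x).
Characteristic equation r² + 16 = 0 has discriminant (0)² - 4·(16) = -64 < 0, so r = ± 4i.
Hence y_h = C1*cos(4*x) + C2*sin(4*x).
Try y_p = A*cos(x) + B*sin(x). Substituting and equating the coefficients of cos(x) and sin(x) gives A = -1/15, B = 0, so y_p = -cos(x)/15.
General solution: y = -cos(x)/15 + C1*cos(4*x) + C2*sin(4*x).
Apply the initial conditions: y(0) = -1/15 + C1 = -5 and y'(0) = 4*C2 = -4. Solving gives C1 = -74/15, C2 = -1.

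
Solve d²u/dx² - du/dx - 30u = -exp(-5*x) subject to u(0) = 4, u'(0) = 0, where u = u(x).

u = 219*exp(6*x)/121 + 265*exp(-5*x)/121 + x*exp(-5*x)/11

Characteristic equation r² - r - 30 = 0 factors as (r + 5)(r - 6) = 0, so r = -5, 6.
Hence u_h = C1*exp(-5*x) + C2*exp(6*x).
Since exp(-5*x) solves the homogeneous equation (r = -5 is a root of multiplicity 1), multiply the trial by x. Try u_p = A*x*exp(-5*x). Substituting into the equation and dividing by exp(-5*x) gives A = 1/11, so u_p = x*exp(-5*x)/11.
General solution: u = C1*exp(-5*x) + C2*exp(6*x) + x*exp(-5*x)/11.
Apply the initial conditions: u(0) = C1 + C2 = 4 and u'(0) = 1/11 - 5*C1 + 6*C2 = 0. Solving gives C1 = 265/121, C2 = 219/121.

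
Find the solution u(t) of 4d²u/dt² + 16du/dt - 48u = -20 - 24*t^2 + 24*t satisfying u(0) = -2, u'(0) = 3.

u = 4/9 + t**2/2 - 145*exp(-6*t)/144 - 23*exp(2*t)/16 - t/6

Divide through by 4: u'' + 4u' - 12u = -5 - 6*t^2 + 6*t.
Characteristic equation r² + 4r - 12 = 0 factors as (r - 2)(r + 6) = 0, so r = 2, -6.
Hence u_h = C1*exp(2*t) + C2*exp(-6*t).
For the particular solution try u_p = A0 + A1*t + A2*t^2. Substituting and matching coefficients of each power of t gives A0 = 4/9, A1 = -1/6, A2 = 1/2, so u_p = 4/9 + t^2/2 - t/6.
General solution: u = 4/9 + t^2/2 - t/6 + C1*exp(2*t) + C2*exp(-6*t).
Apply the initial conditions: u(0) = 4/9 + C1 + C2 = -2 and u'(0) = -1/6 - 6*C2 + 2*C1 = 3. Solving gives C1 = -23/16, C2 = -145/144.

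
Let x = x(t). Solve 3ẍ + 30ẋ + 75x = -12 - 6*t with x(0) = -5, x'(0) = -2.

Divide through by 3: x'' + 10x' + 25x = -4 - 2*t.
Characteristic equation r² + 10r + 25 = 0 has discriminant (10)² - 4·(25) = 0, so r = -5 is a repeated root.
Hence x_h = (C1 + C2*t)*exp(-5*t).
For the particular solution try x_p = A0 + A1*t. Substituting and matching coefficients of each power of t gives A0 = -16/125, A1 = -2/25, so x_p = -16/125 - 2*t/25.
General solution: x = -16/125 - 2*t/25 + C1*exp(-5*t) + C2*t*exp(-5*t).
Apply the initial conditions: x(0) = -16/125 + C1 = -5 and x'(0) = -2/25 + C2 - 5*C1 = -2. Solving gives C1 = -609/125, C2 = -657/25.

x = -16/125 - 609*exp(-5*t)/125 - 2*t/25 - 657*t*exp(-5*t)/25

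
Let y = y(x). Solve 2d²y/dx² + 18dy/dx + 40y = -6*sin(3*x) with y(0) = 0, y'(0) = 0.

y = -33*sin(3*x)/850 - 9*exp(-4*x)/25 + 9*exp(-5*x)/34 + 81*cos(3*x)/850

Divide through by 2: y'' + 9y' + 20y = -3*sin(3*x).
Characteristic equation r² + 9r + 20 = 0 factors as (r + 5)(r + 4) = 0, so r = -5, -4.
Hence y_h = C1*exp(-5*x) + C2*exp(-4*x).
Try y_p = A*cos(3*x) + B*sin(3*x). Substituting and equating the coefficients of cos(3x) and sin(3x) gives A = 81/850, B = -33/850, so y_p = -33*sin(3*x)/850 + 81*cos(3*x)/850.
General solution: y = -33*sin(3*x)/850 + 81*cos(3*x)/850 + C1*exp(-5*x) + C2*exp(-4*x).
Apply the initial conditions: y(0) = 81/850 + C1 + C2 = 0 and y'(0) = -99/850 - 5*C1 - 4*C2 = 0. Solving gives C1 = 9/34, C2 = -9/25.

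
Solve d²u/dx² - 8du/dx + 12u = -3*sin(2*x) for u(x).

Characteristic equation r² - 8r + 12 = 0 factors as (r - 6)(r - 2) = 0, so r = 6, 2.
Hence u_h = C1*exp(6*x) + C2*exp(2*x).
Try u_p = A*cos(2*x) + B*sin(2*x). Substituting and equating the coefficients of cos(2x) and sin(2x) gives A = -3/20, B = -3/40, so u_p = -3*cos(2*x)/20 - 3*sin(2*x)/40.

u = -3*cos(2*x)/20 - 3*sin(2*x)/40 + C1*exp(6*x) + C2*exp(2*x)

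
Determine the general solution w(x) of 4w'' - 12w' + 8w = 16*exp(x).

w = C1*exp(x) + C2*exp(2*x) - 4*x*exp(x)

Divide through by 4: w'' - 3w' + 2w = 4*exp(x).
Characteristic equation r² - 3r + 2 = 0 factors as (r - 1)(r - 2) = 0, so r = 1, 2.
Hence w_h = C1*exp(x) + C2*exp(2*x).
Since exp(x) solves the homogeneous equation (r = 1 is a root of multiplicity 1), multiply the trial by x. Try w_p = A*x*exp(x). Substituting into the equation and dividing by exp(x) gives A = -4, so w_p = -4*x*exp(x).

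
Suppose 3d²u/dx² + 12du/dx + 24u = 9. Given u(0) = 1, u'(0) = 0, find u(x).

u = 3/8 + 5*cos(2*x)*exp(-2*x)/8 + 5*exp(-2*x)*sin(2*x)/8

Divide through by 3: u'' + 4u' + 8u = 3.
Characteristic equation r² + 4r + 8 = 0 has discriminant (4)² - 4·(8) = -16 < 0, so r = -2 ± 2i.
Hence u_h = C1*cos(2*x)*exp(-2*x) + C2*exp(-2*x)*sin(2*x).
For the particular solution try u_p = A0. Substituting and matching coefficients of each power of x gives A0 = 3/8, so u_p = 3/8.
General solution: u = 3/8 + C1*cos(2*x)*exp(-2*x) + C2*exp(-2*x)*sin(2*x).
Apply the initial conditions: u(0) = 3/8 + C1 = 1 and u'(0) = -2*C1 + 2*C2 = 0. Solving gives C1 = 5/8, C2 = 5/8.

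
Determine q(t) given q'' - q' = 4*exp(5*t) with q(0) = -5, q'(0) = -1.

q = -16/5 - 2*exp(t) + exp(5*t)/5

Characteristic equation r² - r = 0 factors as (r - 1)r = 0, so r = 1, 0.
Hence q_h = C1*exp(t) + C2.
Try q_p = A*exp(5*t). Substituting into the equation and dividing by exp(5*t) gives A = 1/5, so q_p = exp(5*t)/5.
General solution: q = C2 + exp(5*t)/5 + C1*exp(t).
Apply the initial conditions: q(0) = 1/5 + C1 + C2 = -5 and q'(0) = 1 + C1 = -1. Solving gives C1 = -2, C2 = -16/5.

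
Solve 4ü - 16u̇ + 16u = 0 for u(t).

Divide through by 4: u'' - 4u' + 4u = 0.
Characteristic equation r² - 4r + 4 = 0 has discriminant (-4)² - 4·(4) = 0, so r = 2 is a repeated root.
Hence u_h = (C1 + C2*t)*exp(2*t).

u = C1*exp(2*t) + C2*t*exp(2*t)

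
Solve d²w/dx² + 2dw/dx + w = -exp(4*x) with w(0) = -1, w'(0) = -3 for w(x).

Characteristic equation r² + 2r + 1 = 0 has discriminant (2)² - 4·(1) = 0, so r = -1 is a repeated root.
Hence w_h = (C1 + C2*x)*exp(-x).
Try w_p = A*exp(4*x). Substituting into the equation and dividing by exp(4*x) gives A = -1/25, so w_p = -exp(4*x)/25.
General solution: w = -exp(4*x)/25 + C1*exp(-x) + C2*x*exp(-x).
Apply the initial conditions: w(0) = -1/25 + C1 = -1 and w'(0) = -4/25 + C2 - C1 = -3. Solving gives C1 = -24/25, C2 = -19/5.

w = -24*exp(-x)/25 - exp(4*x)/25 - 19*x*exp(-x)/5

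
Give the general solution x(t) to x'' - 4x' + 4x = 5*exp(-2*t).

x = 5*exp(-2*t)/16 + C1*exp(2*t) + C2*t*exp(2*t)

Characteristic equation r² - 4r + 4 = 0 has discriminant (-4)² - 4·(4) = 0, so r = 2 is a repeated root.
Hence x_h = (C1 + C2*t)*exp(2*t).
Try x_p = A*exp(-2*t). Substituting into the equation and dividing by exp(-2*t) gives A = 5/16, so x_p = 5*exp(-2*t)/16.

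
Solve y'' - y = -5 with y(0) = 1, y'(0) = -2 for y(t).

Characteristic equation r² - 1 = 0 factors as (r - 1)(r + 1) = 0, so r = 1, -1.
Hence y_h = C1*exp(t) + C2*exp(-t).
For the particular solution try y_p = A0. Substituting and matching coefficients of each power of t gives A0 = 5, so y_p = 5.
General solution: y = 5 + C1*exp(t) + C2*exp(-t).
Apply the initial conditions: y(0) = 5 + C1 + C2 = 1 and y'(0) = C1 - C2 = -2. Solving gives C1 = -3, C2 = -1.

y = 5 - exp(-t) - 3*exp(t)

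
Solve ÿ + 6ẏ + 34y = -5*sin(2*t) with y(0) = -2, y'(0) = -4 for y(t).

Characteristic equation r² + 6r + 34 = 0 has discriminant (6)² - 4·(34) = -100 < 0, so r = -3 ± 5i.
Hence y_h = C1*cos(5*t)*exp(-3*t) + C2*exp(-3*t)*sin(5*t).
Try y_p = A*cos(2*t) + B*sin(2*t). Substituting and equating the coefficients of cos(2t) and sin(2t) gives A = 5/87, B = -25/174, so y_p = -25*sin(2*t)/174 + 5*cos(2*t)/87.
General solution: y = -25*sin(2*t)/174 + 5*cos(2*t)/87 + C1*cos(5*t)*exp(-3*t) + C2*exp(-3*t)*sin(5*t).
Apply the initial conditions: y(0) = 5/87 + C1 = -2 and y'(0) = -25/87 - 3*C1 + 5*C2 = -4. Solving gives C1 = -179/87, C2 = -172/87.

y = -25*sin(2*t)/174 + 5*cos(2*t)/87 - 179*cos(5*t)*exp(-3*t)/87 - 172*exp(-3*t)*sin(5*t)/87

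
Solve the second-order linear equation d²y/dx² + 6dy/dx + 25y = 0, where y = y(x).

Characteristic equation r² + 6r + 25 = 0 has discriminant (6)² - 4·(25) = -64 < 0, so r = -3 ± 4i.
Hence y_h = C1*cos(4*x)*exp(-3*x) + C2*exp(-3*x)*sin(4*x).

y = C1*cos(4*x)*exp(-3*x) + C2*exp(-3*x)*sin(4*x)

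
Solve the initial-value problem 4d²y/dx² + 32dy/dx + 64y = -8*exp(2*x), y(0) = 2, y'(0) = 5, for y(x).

y = -exp(2*x)/18 + 37*exp(-4*x)/18 + 40*x*exp(-4*x)/3

Divide through by 4: y'' + 8y' + 16y = -2*exp(2*x).
Characteristic equation r² + 8r + 16 = 0 has discriminant (8)² - 4·(16) = 0, so r = -4 is a repeated root.
Hence y_h = (C1 + C2*x)*exp(-4*x).
Try y_p = A*exp(2*x). Substituting into the equation and dividing by exp(2*x) gives A = -1/18, so y_p = -exp(2*x)/18.
General solution: y = -exp(2*x)/18 + C1*exp(-4*x) + C2*x*exp(-4*x).
Apply the initial conditions: y(0) = -1/18 + C1 = 2 and y'(0) = -1/9 + C2 - 4*C1 = 5. Solving gives C1 = 37/18, C2 = 40/3.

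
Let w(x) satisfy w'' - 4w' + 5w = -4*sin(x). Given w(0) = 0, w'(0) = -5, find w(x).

w = -cos(x)/2 - sin(x)/2 + cos(x)*exp(2*x)/2 - 11*exp(2*x)*sin(x)/2

Characteristic equation r² - 4r + 5 = 0 has discriminant (-4)² - 4·(5) = -4 < 0, so r = 2 ± i.
Hence w_h = C1*cos(x)*exp(2*x) + C2*exp(2*x)*sin(x).
Try w_p = A*cos(x) + B*sin(x). Substituting and equating the coefficients of cos(x) and sin(x) gives A = -1/2, B = -1/2, so w_p = -cos(x)/2 - sin(x)/2.
General solution: w = -cos(x)/2 - sin(x)/2 + C1*cos(x)*exp(2*x) + C2*exp(2*x)*sin(x).
Apply the initial conditions: w(0) = -1/2 + C1 = 0 and w'(0) = -1/2 + C2 + 2*C1 = -5. Solving gives C1 = 1/2, C2 = -11/2.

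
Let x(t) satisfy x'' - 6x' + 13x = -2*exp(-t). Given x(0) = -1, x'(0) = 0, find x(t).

Characteristic equation r² - 6r + 13 = 0 has discriminant (-6)² - 4·(13) = -16 < 0, so r = 3 ± 2i.
Hence x_h = C1*cos(2*t)*exp(3*t) + C2*exp(3*t)*sin(2*t).
Try x_p = A*exp(-t). Substituting into the equation and dividing by exp(-t) gives A = -1/10, so x_p = -exp(-t)/10.
General solution: x = -exp(-t)/10 + C1*cos(2*t)*exp(3*t) + C2*exp(3*t)*sin(2*t).
Apply the initial conditions: x(0) = -1/10 + C1 = -1 and x'(0) = 1/10 + 2*C2 + 3*C1 = 0. Solving gives C1 = -9/10, C2 = 13/10.

x = -exp(-t)/10 - 9*cos(2*t)*exp(3*t)/10 + 13*exp(3*t)*sin(2*t)/10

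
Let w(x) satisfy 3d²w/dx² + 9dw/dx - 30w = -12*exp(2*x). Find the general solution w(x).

Divide through by 3: w'' + 3w' - 10w = -4*exp(2*x).
Characteristic equation r² + 3r - 10 = 0 factors as (r + 5)(r - 2) = 0, so r = -5, 2.
Hence w_h = C1*exp(-5*x) + C2*exp(2*x).
Since exp(2*x) solves the homogeneous equation (r = 2 is a root of multiplicity 1), multiply the trial by x. Try w_p = A*x*exp(2*x). Substituting into the equation and dividing by exp(2*x) gives A = -4/7, so w_p = -4*x*exp(2*x)/7.

w = C1*exp(-5*x) + C2*exp(2*x) - 4*x*exp(2*x)/7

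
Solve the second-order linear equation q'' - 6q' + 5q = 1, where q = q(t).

q = 1/5 + C1*exp(t) + C2*exp(5*t)

Characteristic equation r² - 6r + 5 = 0 factors as (r - 1)(r - 5) = 0, so r = 1, 5.
Hence q_h = C1*exp(t) + C2*exp(5*t).
For the particular solution try q_p = A0. Substituting and matching coefficients of each power of t gives A0 = 1/5, so q_p = 1/5.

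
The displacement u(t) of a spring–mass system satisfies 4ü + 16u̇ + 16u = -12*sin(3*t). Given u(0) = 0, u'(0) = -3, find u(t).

Divide through by 4: u'' + 4u' + 4u = -3*sin(3*t).
Characteristic equation r² + 4r + 4 = 0 has discriminant (4)² - 4·(4) = 0, so r = -2 is a repeated root.
Hence u_h = (C1 + C2*t)*exp(-2*t).
Try u_p = A*cos(3*t) + B*sin(3*t). Substituting and equating the coefficients of cos(3t) and sin(3t) gives A = 36/169, B = 15/169, so u_p = 15*sin(3*t)/169 + 36*cos(3*t)/169.
General solution: u = 15*sin(3*t)/169 + 36*cos(3*t)/169 + C1*exp(-2*t) + C2*t*exp(-2*t).
Apply the initial conditions: u(0) = 36/169 + C1 = 0 and u'(0) = 45/169 + C2 - 2*C1 = -3. Solving gives C1 = -36/169, C2 = -48/13.

u = -36*exp(-2*t)/169 + 15*sin(3*t)/169 + 36*cos(3*t)/169 - 48*t*exp(-2*t)/13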